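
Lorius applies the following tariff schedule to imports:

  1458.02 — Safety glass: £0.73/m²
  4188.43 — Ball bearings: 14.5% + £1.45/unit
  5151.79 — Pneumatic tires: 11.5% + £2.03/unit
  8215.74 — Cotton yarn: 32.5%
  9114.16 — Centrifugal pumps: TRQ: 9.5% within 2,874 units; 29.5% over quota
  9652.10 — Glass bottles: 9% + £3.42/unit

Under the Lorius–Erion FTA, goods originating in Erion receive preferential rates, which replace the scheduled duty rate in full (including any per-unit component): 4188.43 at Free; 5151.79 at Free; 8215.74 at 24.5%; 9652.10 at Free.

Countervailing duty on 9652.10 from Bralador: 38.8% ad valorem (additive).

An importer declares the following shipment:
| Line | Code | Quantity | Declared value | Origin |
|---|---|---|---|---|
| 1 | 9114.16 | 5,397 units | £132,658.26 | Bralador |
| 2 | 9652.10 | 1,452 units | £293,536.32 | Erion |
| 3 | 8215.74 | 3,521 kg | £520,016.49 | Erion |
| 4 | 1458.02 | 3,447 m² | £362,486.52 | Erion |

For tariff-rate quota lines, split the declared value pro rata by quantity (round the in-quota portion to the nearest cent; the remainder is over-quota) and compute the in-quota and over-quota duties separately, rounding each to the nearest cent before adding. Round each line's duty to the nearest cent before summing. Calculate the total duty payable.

£154,925.96

Line 1 (9114.16, Bralador, 5,397 units, £132,658.26):
Code 9114.16 is under a tariff-rate quota (threshold 2,874 units). In-quota: 2,874 units at 9.5%; over-quota: 2,523 units at 29.5%.
Pro-rata value split: in-quota = £132,658.26 × 2,874/5,397 = £70,642.92; over-quota = £132,658.26 − £70,642.92 = £62,015.34.
In-quota duty = £70,642.92 × 9.5% = £6,711.08. Over-quota duty = £62,015.34 × 29.5% = £18,294.53.
Line duty = £6,711.08 + £18,294.53 = £25,005.61.
Line 2 (9652.10, Erion, 1,452 units, £293,536.32):
Base rate for 9652.10 is 9% + £3.42/unit.
Origin Erion qualifies under the Lorius–Erion agreement and 9652.10 is covered: preferential rate Free applies instead.
The additional-duty order on 9652.10 targets Bralador, not Erion; it does not apply.
Duty = £293,536.32 × 0% = £0.00.
Line 3 (8215.74, Erion, 3,521 kg, £520,016.49):
Base rate for 8215.74 is 32.5%.
Origin Erion qualifies under the Lorius–Erion agreement and 8215.74 is covered: preferential rate 24.5% applies instead.
Duty = £520,016.49 × 24.5% = £127,404.04.
Line 4 (1458.02, Erion, 3,447 m², £362,486.52):
Base rate for 1458.02 is £0.73/m².
Origin Erion is the FTA partner but 1458.02 is not on the preference list; base rate stands.
Duty = 3,447 × £0.73 = £2,516.31.
Total = £25,005.61 + £0.00 + £127,404.04 + £2,516.31 = £154,925.96.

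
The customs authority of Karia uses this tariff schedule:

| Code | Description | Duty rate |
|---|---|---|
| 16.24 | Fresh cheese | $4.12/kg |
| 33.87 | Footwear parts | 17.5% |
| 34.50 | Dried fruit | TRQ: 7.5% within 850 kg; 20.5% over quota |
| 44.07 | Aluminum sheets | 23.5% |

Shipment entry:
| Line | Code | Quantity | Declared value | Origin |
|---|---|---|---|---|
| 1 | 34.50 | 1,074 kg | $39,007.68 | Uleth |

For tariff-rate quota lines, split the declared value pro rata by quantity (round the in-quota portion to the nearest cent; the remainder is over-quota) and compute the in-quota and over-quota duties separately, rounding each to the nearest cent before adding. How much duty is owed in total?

Line 1 (34.50, Uleth, 1,074 kg, $39,007.68):
Code 34.50 is under a tariff-rate quota (threshold 850 kg). In-quota: 850 kg at 7.5%; over-quota: 224 kg at 20.5%.
Pro-rata value split: in-quota = $39,007.68 × 850/1,074 = $30,872.00; over-quota = $39,007.68 − $30,872.00 = $8,135.68.
In-quota duty = $30,872.00 × 7.5% = $2,315.40. Over-quota duty = $8,135.68 × 20.5% = $1,667.81.
Line duty = $2,315.40 + $1,667.81 = $3,983.21.

$3,983.21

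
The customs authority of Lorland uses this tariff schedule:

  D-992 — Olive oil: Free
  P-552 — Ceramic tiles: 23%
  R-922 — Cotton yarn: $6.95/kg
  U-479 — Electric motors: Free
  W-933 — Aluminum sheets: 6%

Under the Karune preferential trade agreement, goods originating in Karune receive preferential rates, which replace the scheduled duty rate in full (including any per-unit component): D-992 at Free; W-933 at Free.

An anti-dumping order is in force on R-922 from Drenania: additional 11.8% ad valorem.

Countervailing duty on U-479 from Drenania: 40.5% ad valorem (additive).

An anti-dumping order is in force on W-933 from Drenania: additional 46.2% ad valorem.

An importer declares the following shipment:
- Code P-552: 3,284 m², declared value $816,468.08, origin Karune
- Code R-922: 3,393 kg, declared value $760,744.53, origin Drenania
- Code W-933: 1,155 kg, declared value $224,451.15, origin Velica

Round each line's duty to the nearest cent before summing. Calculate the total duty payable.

$314,603.93

Line 1 (P-552, Karune, 3,284 m², $816,468.08):
Base rate for P-552 is 23%.
Origin Karune is the FTA partner but P-552 is not on the preference list; base rate stands.
Duty = $816,468.08 × 23% = $187,787.66.
Line 2 (R-922, Drenania, 3,393 kg, $760,744.53):
Base rate for R-922 is $6.95/kg.
Additional duty on R-922 from Drenania: +11.8% ad valorem. Applied ad valorem rate = 11.8%.
Duty = $760,744.53 × 11.8% + 3,393 × $6.95 = $113,349.20.
Line 3 (W-933, Velica, 1,155 kg, $224,451.15):
Base rate for W-933 is 6%.
W-933 has an FTA preferential rate, but origin Velica is not Karune; base rate stands.
The additional-duty order on W-933 targets Drenania, not Velica; it does not apply.
Duty = $224,451.15 × 6% = $13,467.07.
Total = $187,787.66 + $113,349.20 + $13,467.07 = $314,603.93.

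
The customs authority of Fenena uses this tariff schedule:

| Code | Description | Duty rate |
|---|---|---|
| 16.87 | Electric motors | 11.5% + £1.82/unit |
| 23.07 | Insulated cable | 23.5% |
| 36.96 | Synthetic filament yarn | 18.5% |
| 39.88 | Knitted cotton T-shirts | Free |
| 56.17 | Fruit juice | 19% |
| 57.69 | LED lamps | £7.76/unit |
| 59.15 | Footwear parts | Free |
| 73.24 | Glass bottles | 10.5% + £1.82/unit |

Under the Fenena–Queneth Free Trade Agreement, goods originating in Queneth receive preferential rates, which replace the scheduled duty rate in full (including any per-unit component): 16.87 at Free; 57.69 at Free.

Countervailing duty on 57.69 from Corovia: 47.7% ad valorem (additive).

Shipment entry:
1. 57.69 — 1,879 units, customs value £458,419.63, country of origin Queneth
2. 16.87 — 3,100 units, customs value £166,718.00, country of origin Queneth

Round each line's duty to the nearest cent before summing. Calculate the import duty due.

Line 1 (57.69, Queneth, 1,879 units, £458,419.63):
Base rate for 57.69 is £7.76/unit.
Origin Queneth qualifies under the Fenena–Queneth agreement and 57.69 is covered: preferential rate Free applies instead.
The additional-duty order on 57.69 targets Corovia, not Queneth; it does not apply.
Duty = £458,419.63 × 0% = £0.00.
Line 2 (16.87, Queneth, 3,100 units, £166,718.00):
Base rate for 16.87 is 11.5% + £1.82/unit.
Origin Queneth qualifies under the Fenena–Queneth agreement and 16.87 is covered: preferential rate Free applies instead.
Duty = £166,718.00 × 0% = £0.00.
Total = £0.00 + £0.00 = £0.00.

£0.00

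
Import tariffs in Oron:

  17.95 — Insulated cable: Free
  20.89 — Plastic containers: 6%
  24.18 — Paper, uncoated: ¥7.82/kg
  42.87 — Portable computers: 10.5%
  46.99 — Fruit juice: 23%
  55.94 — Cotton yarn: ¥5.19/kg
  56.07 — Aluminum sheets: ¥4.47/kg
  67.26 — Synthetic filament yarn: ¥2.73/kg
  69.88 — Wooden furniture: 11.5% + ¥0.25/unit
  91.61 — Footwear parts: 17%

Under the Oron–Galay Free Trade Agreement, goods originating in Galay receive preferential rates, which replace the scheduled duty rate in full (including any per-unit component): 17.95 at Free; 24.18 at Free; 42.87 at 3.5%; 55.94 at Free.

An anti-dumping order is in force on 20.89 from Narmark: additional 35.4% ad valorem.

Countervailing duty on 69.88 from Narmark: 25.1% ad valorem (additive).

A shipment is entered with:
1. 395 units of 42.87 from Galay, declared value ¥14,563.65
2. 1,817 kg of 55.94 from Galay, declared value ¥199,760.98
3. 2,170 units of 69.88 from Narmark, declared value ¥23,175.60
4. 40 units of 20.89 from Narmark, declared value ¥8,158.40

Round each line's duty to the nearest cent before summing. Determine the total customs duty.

¥12,912.08

Line 1 (42.87, Galay, 395 units, ¥14,563.65):
Base rate for 42.87 is 10.5%.
Origin Galay qualifies under the Oron–Galay agreement and 42.87 is covered: preferential rate 3.5% applies instead.
Duty = ¥14,563.65 × 3.5% = ¥509.73.
Line 2 (55.94, Galay, 1,817 kg, ¥199,760.98):
Base rate for 55.94 is ¥5.19/kg.
Origin Galay qualifies under the Oron–Galay agreement and 55.94 is covered: preferential rate Free applies instead.
Duty = ¥199,760.98 × 0% = ¥0.00.
Line 3 (69.88, Narmark, 2,170 units, ¥23,175.60):
Base rate for 69.88 is 11.5% + ¥0.25/unit.
Additional duty on 69.88 from Narmark: +25.1%. Applied ad valorem rate: 11.5% + 25.1% = 36.6%.
Duty = ¥23,175.60 × 36.6% + 2,170 × ¥0.25 = ¥9,024.77.
Line 4 (20.89, Narmark, 40 units, ¥8,158.40):
Base rate for 20.89 is 6%.
Additional duty on 20.89 from Narmark: +35.4%. Applied ad valorem rate: 6% + 35.4% = 41.4%.
Duty = ¥8,158.40 × 41.4% = ¥3,377.58.
Total = ¥509.73 + ¥0.00 + ¥9,024.77 + ¥3,377.58 = ¥12,912.08.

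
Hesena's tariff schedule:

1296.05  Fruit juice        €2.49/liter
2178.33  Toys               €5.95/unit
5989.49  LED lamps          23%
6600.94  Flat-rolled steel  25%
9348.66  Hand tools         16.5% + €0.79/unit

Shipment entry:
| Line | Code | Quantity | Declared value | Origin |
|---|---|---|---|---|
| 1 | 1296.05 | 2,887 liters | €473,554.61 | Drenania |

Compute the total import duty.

€7,188.63

Line 1 (1296.05, Drenania, 2,887 liters, €473,554.61):
Base rate for 1296.05 is €2.49/liter.
Duty = 2,887 × €2.49 = €7,188.63.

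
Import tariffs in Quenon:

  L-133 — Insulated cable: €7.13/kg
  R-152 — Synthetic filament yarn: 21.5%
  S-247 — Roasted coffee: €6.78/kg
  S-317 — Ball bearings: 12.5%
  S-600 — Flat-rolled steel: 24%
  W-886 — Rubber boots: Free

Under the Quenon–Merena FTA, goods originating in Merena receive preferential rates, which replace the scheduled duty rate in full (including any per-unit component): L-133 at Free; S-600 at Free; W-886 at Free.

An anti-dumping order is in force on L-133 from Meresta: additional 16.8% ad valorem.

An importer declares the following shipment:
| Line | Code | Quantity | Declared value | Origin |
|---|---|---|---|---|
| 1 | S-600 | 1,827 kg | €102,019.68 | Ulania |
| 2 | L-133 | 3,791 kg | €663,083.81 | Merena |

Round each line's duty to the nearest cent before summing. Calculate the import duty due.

Line 1 (S-600, Ulania, 1,827 kg, €102,019.68):
Base rate for S-600 is 24%.
S-600 has an FTA preferential rate, but origin Ulania is not Merena; base rate stands.
Duty = €102,019.68 × 24% = €24,484.72.
Line 2 (L-133, Merena, 3,791 kg, €663,083.81):
Base rate for L-133 is €7.13/kg.
Origin Merena qualifies under the Quenon–Merena agreement and L-133 is covered: preferential rate Free applies instead.
The additional-duty order on L-133 targets Meresta, not Merena; it does not apply.
Duty = €663,083.81 × 0% = €0.00.
Total = €24,484.72 + €0.00 = €24,484.72.

€24,484.72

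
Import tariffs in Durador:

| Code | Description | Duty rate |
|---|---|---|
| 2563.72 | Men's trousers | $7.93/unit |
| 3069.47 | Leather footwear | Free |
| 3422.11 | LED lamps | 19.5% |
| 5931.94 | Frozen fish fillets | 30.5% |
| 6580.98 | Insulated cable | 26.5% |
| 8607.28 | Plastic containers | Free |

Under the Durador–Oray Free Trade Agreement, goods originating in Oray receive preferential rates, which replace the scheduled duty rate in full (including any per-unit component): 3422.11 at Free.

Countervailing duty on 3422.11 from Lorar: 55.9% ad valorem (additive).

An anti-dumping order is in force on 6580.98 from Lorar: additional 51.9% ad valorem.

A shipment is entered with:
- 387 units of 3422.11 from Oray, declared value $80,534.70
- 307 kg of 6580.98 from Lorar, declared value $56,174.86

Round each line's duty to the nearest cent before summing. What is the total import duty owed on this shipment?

$44,041.09

Line 1 (3422.11, Oray, 387 units, $80,534.70):
Base rate for 3422.11 is 19.5%.
Origin Oray qualifies under the Durador–Oray agreement and 3422.11 is covered: preferential rate Free applies instead.
The additional-duty order on 3422.11 targets Lorar, not Oray; it does not apply.
Duty = $80,534.70 × 0% = $0.00.
Line 2 (6580.98, Lorar, 307 kg, $56,174.86):
Base rate for 6580.98 is 26.5%.
Additional duty on 6580.98 from Lorar: +51.9%. Applied ad valorem rate: 26.5% + 51.9% = 78.4%.
Duty = $56,174.86 × 78.4% = $44,041.09.
Total = $0.00 + $44,041.09 = $44,041.09.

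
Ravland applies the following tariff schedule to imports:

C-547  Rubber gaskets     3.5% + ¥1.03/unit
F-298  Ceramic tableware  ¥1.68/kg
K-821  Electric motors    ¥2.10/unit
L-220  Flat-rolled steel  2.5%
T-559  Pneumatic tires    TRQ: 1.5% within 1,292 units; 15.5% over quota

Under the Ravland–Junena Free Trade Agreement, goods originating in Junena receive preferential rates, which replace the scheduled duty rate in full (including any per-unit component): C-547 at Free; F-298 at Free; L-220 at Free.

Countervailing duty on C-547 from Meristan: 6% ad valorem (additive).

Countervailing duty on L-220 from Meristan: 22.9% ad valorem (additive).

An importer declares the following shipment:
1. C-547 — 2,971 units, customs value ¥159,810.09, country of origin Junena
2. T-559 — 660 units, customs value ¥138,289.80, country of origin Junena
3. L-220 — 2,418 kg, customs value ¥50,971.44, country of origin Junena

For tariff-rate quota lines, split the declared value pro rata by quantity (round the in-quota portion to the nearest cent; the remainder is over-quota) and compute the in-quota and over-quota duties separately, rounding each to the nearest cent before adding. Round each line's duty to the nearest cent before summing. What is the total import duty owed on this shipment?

Line 1 (C-547, Junena, 2,971 units, ¥159,810.09):
Base rate for C-547 is 3.5% + ¥1.03/unit.
Origin Junena qualifies under the Ravland–Junena agreement and C-547 is covered: preferential rate Free applies instead.
The additional-duty order on C-547 targets Meristan, not Junena; it does not apply.
Duty = ¥159,810.09 × 0% = ¥0.00.
Line 2 (T-559, Junena, 660 units, ¥138,289.80):
Code T-559 is under a tariff-rate quota (threshold 1,292 units). Quantity 660 units is within the quota, so the in-quota rate 1.5% applies to the full value.
Duty = ¥138,289.80 × 1.5% = ¥2,074.35.
Line 3 (L-220, Junena, 2,418 kg, ¥50,971.44):
Base rate for L-220 is 2.5%.
Origin Junena qualifies under the Ravland–Junena agreement and L-220 is covered: preferential rate Free applies instead.
The additional-duty order on L-220 targets Meristan, not Junena; it does not apply.
Duty = ¥50,971.44 × 0% = ¥0.00.
Total = ¥0.00 + ¥2,074.35 + ¥0.00 = ¥2,074.35.

¥2,074.35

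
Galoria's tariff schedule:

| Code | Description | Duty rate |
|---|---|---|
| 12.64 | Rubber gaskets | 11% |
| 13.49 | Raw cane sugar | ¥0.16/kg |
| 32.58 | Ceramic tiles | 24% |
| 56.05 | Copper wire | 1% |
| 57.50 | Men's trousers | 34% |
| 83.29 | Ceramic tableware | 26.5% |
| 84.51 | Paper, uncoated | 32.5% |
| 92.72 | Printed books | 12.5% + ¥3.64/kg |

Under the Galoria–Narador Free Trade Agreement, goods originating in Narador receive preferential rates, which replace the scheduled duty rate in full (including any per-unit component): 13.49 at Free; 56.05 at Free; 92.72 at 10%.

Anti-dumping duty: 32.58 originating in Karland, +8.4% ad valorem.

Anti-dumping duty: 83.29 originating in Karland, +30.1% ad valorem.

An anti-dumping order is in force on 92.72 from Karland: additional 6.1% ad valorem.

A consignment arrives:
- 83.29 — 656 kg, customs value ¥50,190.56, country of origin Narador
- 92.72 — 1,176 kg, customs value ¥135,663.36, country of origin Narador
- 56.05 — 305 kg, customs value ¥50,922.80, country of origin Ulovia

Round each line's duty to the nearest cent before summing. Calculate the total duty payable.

¥27,376.07

Line 1 (83.29, Narador, 656 kg, ¥50,190.56):
Base rate for 83.29 is 26.5%.
Origin Narador is the FTA partner but 83.29 is not on the preference list; base rate stands.
The additional-duty order on 83.29 targets Karland, not Narador; it does not apply.
Duty = ¥50,190.56 × 26.5% = ¥13,300.50.
Line 2 (92.72, Narador, 1,176 kg, ¥135,663.36):
Base rate for 92.72 is 12.5% + ¥3.64/kg.
Origin Narador qualifies under the Galoria–Narador agreement and 92.72 is covered: preferential rate 10% applies instead.
The additional-duty order on 92.72 targets Karland, not Narador; it does not apply.
Duty = ¥135,663.36 × 10% = ¥13,566.34.
Line 3 (56.05, Ulovia, 305 kg, ¥50,922.80):
Base rate for 56.05 is 1%.
56.05 has an FTA preferential rate, but origin Ulovia is not Narador; base rate stands.
Duty = ¥50,922.80 × 1% = ¥509.23.
Total = ¥13,300.50 + ¥13,566.34 + ¥509.23 = ¥27,376.07.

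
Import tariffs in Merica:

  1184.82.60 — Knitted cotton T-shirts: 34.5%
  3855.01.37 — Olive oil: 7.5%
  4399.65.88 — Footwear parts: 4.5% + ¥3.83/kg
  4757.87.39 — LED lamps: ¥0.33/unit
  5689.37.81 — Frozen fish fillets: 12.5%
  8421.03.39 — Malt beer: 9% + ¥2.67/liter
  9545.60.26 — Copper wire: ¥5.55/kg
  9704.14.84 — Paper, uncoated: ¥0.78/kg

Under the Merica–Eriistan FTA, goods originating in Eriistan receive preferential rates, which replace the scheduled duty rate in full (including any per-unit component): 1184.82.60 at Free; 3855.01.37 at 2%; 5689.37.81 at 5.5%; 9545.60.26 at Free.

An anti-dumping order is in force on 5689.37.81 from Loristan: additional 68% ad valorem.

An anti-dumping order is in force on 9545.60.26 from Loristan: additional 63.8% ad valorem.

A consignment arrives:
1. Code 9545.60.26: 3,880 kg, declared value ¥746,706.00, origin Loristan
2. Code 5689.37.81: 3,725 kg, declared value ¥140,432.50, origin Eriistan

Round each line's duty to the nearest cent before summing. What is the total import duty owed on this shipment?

Line 1 (9545.60.26, Loristan, 3,880 kg, ¥746,706.00):
Base rate for 9545.60.26 is ¥5.55/kg.
9545.60.26 has an FTA preferential rate, but origin Loristan is not Eriistan; base rate stands.
Additional duty on 9545.60.26 from Loristan: +63.8% ad valorem. Applied ad valorem rate = 63.8%.
Duty = ¥746,706.00 × 63.8% + 3,880 × ¥5.55 = ¥497,932.43.
Line 2 (5689.37.81, Eriistan, 3,725 kg, ¥140,432.50):
Base rate for 5689.37.81 is 12.5%.
Origin Eriistan qualifies under the Merica–Eriistan agreement and 5689.37.81 is covered: preferential rate 5.5% applies instead.
The additional-duty order on 5689.37.81 targets Loristan, not Eriistan; it does not apply.
Duty = ¥140,432.50 × 5.5% = ¥7,723.79.
Total = ¥497,932.43 + ¥7,723.79 = ¥505,656.22.

¥505,656.22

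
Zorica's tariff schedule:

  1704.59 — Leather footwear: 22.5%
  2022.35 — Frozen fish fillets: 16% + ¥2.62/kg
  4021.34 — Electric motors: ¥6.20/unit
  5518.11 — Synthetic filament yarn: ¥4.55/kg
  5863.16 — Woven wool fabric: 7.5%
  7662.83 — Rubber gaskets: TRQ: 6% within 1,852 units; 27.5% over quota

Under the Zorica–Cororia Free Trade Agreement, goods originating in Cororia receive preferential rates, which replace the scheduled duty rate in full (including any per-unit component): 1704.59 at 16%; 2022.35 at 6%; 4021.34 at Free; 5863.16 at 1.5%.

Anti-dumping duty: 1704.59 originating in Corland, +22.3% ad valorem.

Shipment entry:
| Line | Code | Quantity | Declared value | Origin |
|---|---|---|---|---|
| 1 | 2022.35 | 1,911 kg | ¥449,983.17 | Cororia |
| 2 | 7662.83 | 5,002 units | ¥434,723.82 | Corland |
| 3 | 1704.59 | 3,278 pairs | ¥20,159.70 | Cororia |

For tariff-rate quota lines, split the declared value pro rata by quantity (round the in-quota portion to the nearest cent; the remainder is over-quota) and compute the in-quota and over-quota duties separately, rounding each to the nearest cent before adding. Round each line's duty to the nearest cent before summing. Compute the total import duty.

¥115,167.77

Line 1 (2022.35, Cororia, 1,911 kg, ¥449,983.17):
Base rate for 2022.35 is 16% + ¥2.62/kg.
Origin Cororia qualifies under the Zorica–Cororia agreement and 2022.35 is covered: preferential rate 6% applies instead.
Duty = ¥449,983.17 × 6% = ¥26,998.99.
Line 2 (7662.83, Corland, 5,002 units, ¥434,723.82):
Code 7662.83 is under a tariff-rate quota (threshold 1,852 units). In-quota: 1,852 units at 6%; over-quota: 3,150 units at 27.5%.
Pro-rata value split: in-quota = ¥434,723.82 × 1,852/5,002 = ¥160,957.32; over-quota = ¥434,723.82 − ¥160,957.32 = ¥273,766.50.
In-quota duty = ¥160,957.32 × 6% = ¥9,657.44. Over-quota duty = ¥273,766.50 × 27.5% = ¥75,285.79.
Line duty = ¥9,657.44 + ¥75,285.79 = ¥84,943.23.
Line 3 (1704.59, Cororia, 3,278 pairs, ¥20,159.70):
Base rate for 1704.59 is 22.5%.
Origin Cororia qualifies under the Zorica–Cororia agreement and 1704.59 is covered: preferential rate 16% applies instead.
The additional-duty order on 1704.59 targets Corland, not Cororia; it does not apply.
Duty = ¥20,159.70 × 16% = ¥3,225.55.
Total = ¥26,998.99 + ¥84,943.23 + ¥3,225.55 = ¥115,167.77.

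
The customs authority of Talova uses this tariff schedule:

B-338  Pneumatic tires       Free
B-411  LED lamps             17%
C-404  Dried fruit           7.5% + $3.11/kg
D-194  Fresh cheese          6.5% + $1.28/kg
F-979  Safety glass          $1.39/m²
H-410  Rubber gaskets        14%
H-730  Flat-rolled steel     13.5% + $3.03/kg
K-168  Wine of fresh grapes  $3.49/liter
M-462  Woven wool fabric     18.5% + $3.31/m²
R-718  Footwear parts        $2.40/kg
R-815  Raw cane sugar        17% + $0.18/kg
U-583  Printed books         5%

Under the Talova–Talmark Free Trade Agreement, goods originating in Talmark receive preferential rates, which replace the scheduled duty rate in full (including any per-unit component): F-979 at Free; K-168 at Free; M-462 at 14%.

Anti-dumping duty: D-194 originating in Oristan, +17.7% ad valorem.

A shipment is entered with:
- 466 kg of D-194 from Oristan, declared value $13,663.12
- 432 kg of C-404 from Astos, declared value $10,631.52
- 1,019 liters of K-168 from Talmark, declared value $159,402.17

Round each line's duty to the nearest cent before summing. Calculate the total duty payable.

$6,043.84

Line 1 (D-194, Oristan, 466 kg, $13,663.12):
Base rate for D-194 is 6.5% + $1.28/kg.
Additional duty on D-194 from Oristan: +17.7%. Applied ad valorem rate: 6.5% + 17.7% = 24.2%.
Duty = $13,663.12 × 24.2% + 466 × $1.28 = $3,902.96.
Line 2 (C-404, Astos, 432 kg, $10,631.52):
Base rate for C-404 is 7.5% + $3.11/kg.
Duty = $10,631.52 × 7.5% + 432 × $3.11 = $2,140.88.
Line 3 (K-168, Talmark, 1,019 liters, $159,402.17):
Base rate for K-168 is $3.49/liter.
Origin Talmark qualifies under the Talova–Talmark agreement and K-168 is covered: preferential rate Free applies instead.
Duty = $159,402.17 × 0% = $0.00.
Total = $3,902.96 + $2,140.88 + $0.00 = $6,043.84.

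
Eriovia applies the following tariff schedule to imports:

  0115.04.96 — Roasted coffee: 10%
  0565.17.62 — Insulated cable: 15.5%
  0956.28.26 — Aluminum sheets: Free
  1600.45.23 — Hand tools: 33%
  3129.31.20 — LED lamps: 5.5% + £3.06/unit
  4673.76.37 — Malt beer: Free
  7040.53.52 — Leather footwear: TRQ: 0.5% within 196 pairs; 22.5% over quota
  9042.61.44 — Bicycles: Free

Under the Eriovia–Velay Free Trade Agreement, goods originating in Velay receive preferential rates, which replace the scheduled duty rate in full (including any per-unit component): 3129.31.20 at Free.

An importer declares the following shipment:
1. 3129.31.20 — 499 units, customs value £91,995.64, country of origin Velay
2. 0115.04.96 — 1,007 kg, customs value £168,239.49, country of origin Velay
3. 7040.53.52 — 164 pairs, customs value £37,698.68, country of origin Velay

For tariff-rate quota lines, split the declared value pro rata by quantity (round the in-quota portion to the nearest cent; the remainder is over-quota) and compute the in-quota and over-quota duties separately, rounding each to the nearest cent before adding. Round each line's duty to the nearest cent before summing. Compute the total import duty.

£17,012.44

Line 1 (3129.31.20, Velay, 499 units, £91,995.64):
Base rate for 3129.31.20 is 5.5% + £3.06/unit.
Origin Velay qualifies under the Eriovia–Velay agreement and 3129.31.20 is covered: preferential rate Free applies instead.
Duty = £91,995.64 × 0% = £0.00.
Line 2 (0115.04.96, Velay, 1,007 kg, £168,239.49):
Base rate for 0115.04.96 is 10%.
Origin Velay is the FTA partner but 0115.04.96 is not on the preference list; base rate stands.
Duty = £168,239.49 × 10% = £16,823.95.
Line 3 (7040.53.52, Velay, 164 pairs, £37,698.68):
Code 7040.53.52 is under a tariff-rate quota (threshold 196 pairs). Quantity 164 pairs is within the quota, so the in-quota rate 0.5% applies to the full value.
Duty = £37,698.68 × 0.5% = £188.49.
Total = £0.00 + £16,823.95 + £188.49 = £17,012.44.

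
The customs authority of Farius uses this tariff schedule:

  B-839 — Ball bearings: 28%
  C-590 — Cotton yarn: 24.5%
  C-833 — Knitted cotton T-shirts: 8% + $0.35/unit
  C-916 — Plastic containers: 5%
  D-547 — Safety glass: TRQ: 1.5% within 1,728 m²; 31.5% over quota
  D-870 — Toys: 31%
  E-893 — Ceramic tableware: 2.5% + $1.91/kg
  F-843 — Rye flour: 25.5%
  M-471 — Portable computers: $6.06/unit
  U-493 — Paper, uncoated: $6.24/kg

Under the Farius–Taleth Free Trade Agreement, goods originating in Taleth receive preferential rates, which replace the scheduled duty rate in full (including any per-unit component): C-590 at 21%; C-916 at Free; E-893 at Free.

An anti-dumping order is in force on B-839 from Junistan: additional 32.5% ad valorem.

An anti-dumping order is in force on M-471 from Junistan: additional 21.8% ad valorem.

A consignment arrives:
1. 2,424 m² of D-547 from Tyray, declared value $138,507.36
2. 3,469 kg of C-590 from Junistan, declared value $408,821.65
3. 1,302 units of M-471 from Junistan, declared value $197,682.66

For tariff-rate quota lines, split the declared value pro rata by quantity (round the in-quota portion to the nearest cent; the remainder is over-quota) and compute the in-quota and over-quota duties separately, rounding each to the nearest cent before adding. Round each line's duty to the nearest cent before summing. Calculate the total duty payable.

$165,154.68

Line 1 (D-547, Tyray, 2,424 m², $138,507.36):
Code D-547 is under a tariff-rate quota (threshold 1,728 m²). In-quota: 1,728 m² at 1.5%; over-quota: 696 m² at 31.5%.
Pro-rata value split: in-quota = $138,507.36 × 1,728/2,424 = $98,737.92; over-quota = $138,507.36 − $98,737.92 = $39,769.44.
In-quota duty = $98,737.92 × 1.5% = $1,481.07. Over-quota duty = $39,769.44 × 31.5% = $12,527.37.
Line duty = $1,481.07 + $12,527.37 = $14,008.44.
Line 2 (C-590, Junistan, 3,469 kg, $408,821.65):
Base rate for C-590 is 24.5%.
C-590 has an FTA preferential rate, but origin Junistan is not Taleth; base rate stands.
Duty = $408,821.65 × 24.5% = $100,161.30.
Line 3 (M-471, Junistan, 1,302 units, $197,682.66):
Base rate for M-471 is $6.06/unit.
Additional duty on M-471 from Junistan: +21.8% ad valorem. Applied ad valorem rate = 21.8%.
Duty = $197,682.66 × 21.8% + 1,302 × $6.06 = $50,984.94.
Total = $14,008.44 + $100,161.30 + $50,984.94 = $165,154.68.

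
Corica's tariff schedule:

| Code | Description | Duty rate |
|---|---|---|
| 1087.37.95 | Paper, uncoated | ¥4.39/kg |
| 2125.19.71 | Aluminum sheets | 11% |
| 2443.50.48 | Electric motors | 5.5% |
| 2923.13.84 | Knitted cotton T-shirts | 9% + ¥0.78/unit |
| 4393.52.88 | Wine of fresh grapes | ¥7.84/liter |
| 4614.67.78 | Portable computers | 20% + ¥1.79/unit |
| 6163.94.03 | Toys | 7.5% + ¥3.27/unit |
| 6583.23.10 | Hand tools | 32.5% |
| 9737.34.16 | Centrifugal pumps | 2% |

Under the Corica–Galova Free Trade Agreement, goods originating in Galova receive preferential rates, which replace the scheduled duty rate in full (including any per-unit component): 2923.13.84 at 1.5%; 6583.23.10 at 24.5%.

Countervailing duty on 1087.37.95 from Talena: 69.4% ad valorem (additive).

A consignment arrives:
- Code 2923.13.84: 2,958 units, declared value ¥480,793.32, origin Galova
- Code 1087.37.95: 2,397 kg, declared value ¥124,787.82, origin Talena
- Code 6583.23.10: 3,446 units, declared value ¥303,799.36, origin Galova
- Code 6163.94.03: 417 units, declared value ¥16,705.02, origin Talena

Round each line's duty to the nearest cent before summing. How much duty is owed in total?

¥181,384.79

Line 1 (2923.13.84, Galova, 2,958 units, ¥480,793.32):
Base rate for 2923.13.84 is 9% + ¥0.78/unit.
Origin Galova qualifies under the Corica–Galova agreement and 2923.13.84 is covered: preferential rate 1.5% applies instead.
Duty = ¥480,793.32 × 1.5% = ¥7,211.90.
Line 2 (1087.37.95, Talena, 2,397 kg, ¥124,787.82):
Base rate for 1087.37.95 is ¥4.39/kg.
Additional duty on 1087.37.95 from Talena: +69.4% ad valorem. Applied ad valorem rate = 69.4%.
Duty = ¥124,787.82 × 69.4% + 2,397 × ¥4.39 = ¥97,125.58.
Line 3 (6583.23.10, Galova, 3,446 units, ¥303,799.36):
Base rate for 6583.23.10 is 32.5%.
Origin Galova qualifies under the Corica–Galova agreement and 6583.23.10 is covered: preferential rate 24.5% applies instead.
Duty = ¥303,799.36 × 24.5% = ¥74,430.84.
Line 4 (6163.94.03, Talena, 417 units, ¥16,705.02):
Base rate for 6163.94.03 is 7.5% + ¥3.27/unit.
Duty = ¥16,705.02 × 7.5% + 417 × ¥3.27 = ¥2,616.47.
Total = ¥7,211.90 + ¥97,125.58 + ¥74,430.84 + ¥2,616.47 = ¥181,384.79.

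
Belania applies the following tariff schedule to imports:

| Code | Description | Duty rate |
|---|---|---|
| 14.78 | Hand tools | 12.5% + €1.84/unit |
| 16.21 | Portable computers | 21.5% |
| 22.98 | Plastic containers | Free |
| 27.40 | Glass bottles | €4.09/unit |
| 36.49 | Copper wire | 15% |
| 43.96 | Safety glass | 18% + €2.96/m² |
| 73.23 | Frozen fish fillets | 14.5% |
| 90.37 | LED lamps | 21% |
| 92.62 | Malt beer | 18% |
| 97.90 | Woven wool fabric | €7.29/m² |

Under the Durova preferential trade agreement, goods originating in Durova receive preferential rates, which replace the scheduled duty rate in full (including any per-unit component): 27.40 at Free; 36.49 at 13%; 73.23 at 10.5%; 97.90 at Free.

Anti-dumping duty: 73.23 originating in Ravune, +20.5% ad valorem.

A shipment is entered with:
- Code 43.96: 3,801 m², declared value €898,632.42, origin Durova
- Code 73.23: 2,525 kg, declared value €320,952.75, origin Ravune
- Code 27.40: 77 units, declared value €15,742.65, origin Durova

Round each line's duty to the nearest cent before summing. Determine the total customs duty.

Line 1 (43.96, Durova, 3,801 m², €898,632.42):
Base rate for 43.96 is 18% + €2.96/m².
Origin Durova is the FTA partner but 43.96 is not on the preference list; base rate stands.
Duty = €898,632.42 × 18% + 3,801 × €2.96 = €173,004.80.
Line 2 (73.23, Ravune, 2,525 kg, €320,952.75):
Base rate for 73.23 is 14.5%.
73.23 has an FTA preferential rate, but origin Ravune is not Durova; base rate stands.
Additional duty on 73.23 from Ravune: +20.5%. Applied ad valorem rate: 14.5% + 20.5% = 35%.
Duty = €320,952.75 × 35% = €112,333.46.
Line 3 (27.40, Durova, 77 units, €15,742.65):
Base rate for 27.40 is €4.09/unit.
Origin Durova qualifies under the Belania–Durova agreement and 27.40 is covered: preferential rate Free applies instead.
Duty = €15,742.65 × 0% = €0.00.
Total = €173,004.80 + €112,333.46 + €0.00 = €285,338.26.

€285,338.26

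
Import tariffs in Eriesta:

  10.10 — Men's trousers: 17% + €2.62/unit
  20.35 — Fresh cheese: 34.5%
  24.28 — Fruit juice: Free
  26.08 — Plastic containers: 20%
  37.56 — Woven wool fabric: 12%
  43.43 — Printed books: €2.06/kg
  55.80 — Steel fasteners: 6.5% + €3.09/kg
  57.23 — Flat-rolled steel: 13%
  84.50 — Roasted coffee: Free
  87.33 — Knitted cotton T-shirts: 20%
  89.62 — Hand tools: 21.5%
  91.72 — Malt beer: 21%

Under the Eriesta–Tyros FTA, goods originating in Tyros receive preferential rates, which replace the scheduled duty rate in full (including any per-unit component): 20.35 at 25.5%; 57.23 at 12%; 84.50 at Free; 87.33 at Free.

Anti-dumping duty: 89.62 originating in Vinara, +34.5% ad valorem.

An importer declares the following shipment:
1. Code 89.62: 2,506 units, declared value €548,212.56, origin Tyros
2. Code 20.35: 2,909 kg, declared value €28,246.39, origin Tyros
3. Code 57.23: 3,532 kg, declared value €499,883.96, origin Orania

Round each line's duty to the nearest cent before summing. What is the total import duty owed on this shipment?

€190,053.44

Line 1 (89.62, Tyros, 2,506 units, €548,212.56):
Base rate for 89.62 is 21.5%.
Origin Tyros is the FTA partner but 89.62 is not on the preference list; base rate stands.
The additional-duty order on 89.62 targets Vinara, not Tyros; it does not apply.
Duty = €548,212.56 × 21.5% = €117,865.70.
Line 2 (20.35, Tyros, 2,909 kg, €28,246.39):
Base rate for 20.35 is 34.5%.
Origin Tyros qualifies under the Eriesta–Tyros agreement and 20.35 is covered: preferential rate 25.5% applies instead.
Duty = €28,246.39 × 25.5% = €7,202.83.
Line 3 (57.23, Orania, 3,532 kg, €499,883.96):
Base rate for 57.23 is 13%.
57.23 has an FTA preferential rate, but origin Orania is not Tyros; base rate stands.
Duty = €499,883.96 × 13% = €64,984.91.
Total = €117,865.70 + €7,202.83 + €64,984.91 = €190,053.44.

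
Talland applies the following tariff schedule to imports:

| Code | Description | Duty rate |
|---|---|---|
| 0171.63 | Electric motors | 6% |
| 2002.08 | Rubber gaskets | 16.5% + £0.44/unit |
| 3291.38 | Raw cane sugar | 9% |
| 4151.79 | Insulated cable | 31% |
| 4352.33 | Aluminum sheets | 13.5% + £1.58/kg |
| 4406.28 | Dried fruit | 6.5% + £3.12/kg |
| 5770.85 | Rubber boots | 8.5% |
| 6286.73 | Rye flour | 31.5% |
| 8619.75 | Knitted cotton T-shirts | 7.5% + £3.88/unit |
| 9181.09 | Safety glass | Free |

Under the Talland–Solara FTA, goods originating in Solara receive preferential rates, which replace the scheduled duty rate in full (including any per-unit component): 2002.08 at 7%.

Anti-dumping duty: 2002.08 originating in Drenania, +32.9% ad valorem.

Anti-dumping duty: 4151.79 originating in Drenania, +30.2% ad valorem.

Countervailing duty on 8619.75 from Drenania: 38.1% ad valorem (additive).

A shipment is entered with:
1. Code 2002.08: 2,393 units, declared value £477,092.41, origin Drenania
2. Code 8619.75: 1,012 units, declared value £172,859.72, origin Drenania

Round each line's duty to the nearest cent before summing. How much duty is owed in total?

Line 1 (2002.08, Drenania, 2,393 units, £477,092.41):
Base rate for 2002.08 is 16.5% + £0.44/unit.
2002.08 has an FTA preferential rate, but origin Drenania is not Solara; base rate stands.
Additional duty on 2002.08 from Drenania: +32.9%. Applied ad valorem rate: 16.5% + 32.9% = 49.4%.
Duty = £477,092.41 × 49.4% + 2,393 × £0.44 = £236,736.57.
Line 2 (8619.75, Drenania, 1,012 units, £172,859.72):
Base rate for 8619.75 is 7.5% + £3.88/unit.
Additional duty on 8619.75 from Drenania: +38.1%. Applied ad valorem rate: 7.5% + 38.1% = 45.6%.
Duty = £172,859.72 × 45.6% + 1,012 × £3.88 = £82,750.59.
Total = £236,736.57 + £82,750.59 = £319,487.16.

£319,487.16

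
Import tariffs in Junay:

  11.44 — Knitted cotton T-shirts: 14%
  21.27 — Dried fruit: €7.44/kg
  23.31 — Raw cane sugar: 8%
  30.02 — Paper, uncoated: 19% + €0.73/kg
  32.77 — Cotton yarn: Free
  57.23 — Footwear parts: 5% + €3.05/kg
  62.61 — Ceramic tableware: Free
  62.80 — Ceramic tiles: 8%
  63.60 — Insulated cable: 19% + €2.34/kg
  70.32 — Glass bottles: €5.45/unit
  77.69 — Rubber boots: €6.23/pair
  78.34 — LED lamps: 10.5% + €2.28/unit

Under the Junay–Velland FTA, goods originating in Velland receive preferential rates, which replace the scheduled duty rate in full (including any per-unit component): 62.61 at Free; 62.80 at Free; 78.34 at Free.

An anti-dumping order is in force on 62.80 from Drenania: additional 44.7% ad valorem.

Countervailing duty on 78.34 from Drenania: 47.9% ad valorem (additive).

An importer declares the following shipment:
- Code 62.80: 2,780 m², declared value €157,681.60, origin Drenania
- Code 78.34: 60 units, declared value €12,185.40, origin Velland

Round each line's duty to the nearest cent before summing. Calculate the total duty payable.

€83,098.20

Line 1 (62.80, Drenania, 2,780 m², €157,681.60):
Base rate for 62.80 is 8%.
62.80 has an FTA preferential rate, but origin Drenania is not Velland; base rate stands.
Additional duty on 62.80 from Drenania: +44.7%. Applied ad valorem rate: 8% + 44.7% = 52.7%.
Duty = €157,681.60 × 52.7% = €83,098.20.
Line 2 (78.34, Velland, 60 units, €12,185.40):
Base rate for 78.34 is 10.5% + €2.28/unit.
Origin Velland qualifies under the Junay–Velland agreement and 78.34 is covered: preferential rate Free applies instead.
The additional-duty order on 78.34 targets Drenania, not Velland; it does not apply.
Duty = €12,185.40 × 0% = €0.00.
Total = €83,098.20 + €0.00 = €83,098.20.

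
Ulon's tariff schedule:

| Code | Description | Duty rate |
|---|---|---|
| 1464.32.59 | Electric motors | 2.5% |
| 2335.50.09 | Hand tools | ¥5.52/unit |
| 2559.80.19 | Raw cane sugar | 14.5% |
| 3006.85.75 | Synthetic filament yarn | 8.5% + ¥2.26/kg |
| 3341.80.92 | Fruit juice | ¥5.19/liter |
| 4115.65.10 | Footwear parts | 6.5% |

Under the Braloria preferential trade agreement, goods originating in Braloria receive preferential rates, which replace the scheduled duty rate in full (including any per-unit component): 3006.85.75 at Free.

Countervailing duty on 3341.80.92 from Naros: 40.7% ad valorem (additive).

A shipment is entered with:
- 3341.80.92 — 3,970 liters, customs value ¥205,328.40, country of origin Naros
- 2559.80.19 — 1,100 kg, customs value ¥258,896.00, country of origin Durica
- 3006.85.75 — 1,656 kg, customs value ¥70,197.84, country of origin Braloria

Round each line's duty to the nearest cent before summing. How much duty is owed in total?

Line 1 (3341.80.92, Naros, 3,970 liters, ¥205,328.40):
Base rate for 3341.80.92 is ¥5.19/liter.
Additional duty on 3341.80.92 from Naros: +40.7% ad valorem. Applied ad valorem rate = 40.7%.
Duty = ¥205,328.40 × 40.7% + 3,970 × ¥5.19 = ¥104,172.96.
Line 2 (2559.80.19, Durica, 1,100 kg, ¥258,896.00):
Base rate for 2559.80.19 is 14.5%.
Duty = ¥258,896.00 × 14.5% = ¥37,539.92.
Line 3 (3006.85.75, Braloria, 1,656 kg, ¥70,197.84):
Base rate for 3006.85.75 is 8.5% + ¥2.26/kg.
Origin Braloria qualifies under the Ulon–Braloria agreement and 3006.85.75 is covered: preferential rate Free applies instead.
Duty = ¥70,197.84 × 0% = ¥0.00.
Total = ¥104,172.96 + ¥37,539.92 + ¥0.00 = ¥141,712.88.

¥141,712.88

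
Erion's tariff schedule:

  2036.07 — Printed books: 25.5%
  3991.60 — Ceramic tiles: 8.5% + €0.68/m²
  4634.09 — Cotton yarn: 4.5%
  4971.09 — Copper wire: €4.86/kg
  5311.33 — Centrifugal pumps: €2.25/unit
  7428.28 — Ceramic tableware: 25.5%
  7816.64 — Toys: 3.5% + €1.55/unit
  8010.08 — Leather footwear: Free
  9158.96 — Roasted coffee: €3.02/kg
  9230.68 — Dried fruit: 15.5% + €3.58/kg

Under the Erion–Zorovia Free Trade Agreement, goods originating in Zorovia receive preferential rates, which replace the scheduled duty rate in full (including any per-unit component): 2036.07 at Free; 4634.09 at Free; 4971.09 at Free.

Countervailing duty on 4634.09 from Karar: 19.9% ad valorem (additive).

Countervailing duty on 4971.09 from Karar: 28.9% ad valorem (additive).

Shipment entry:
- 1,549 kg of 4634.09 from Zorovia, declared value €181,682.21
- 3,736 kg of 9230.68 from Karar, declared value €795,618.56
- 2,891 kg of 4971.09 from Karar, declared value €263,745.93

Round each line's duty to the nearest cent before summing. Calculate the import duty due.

Line 1 (4634.09, Zorovia, 1,549 kg, €181,682.21):
Base rate for 4634.09 is 4.5%.
Origin Zorovia qualifies under the Erion–Zorovia agreement and 4634.09 is covered: preferential rate Free applies instead.
The additional-duty order on 4634.09 targets Karar, not Zorovia; it does not apply.
Duty = €181,682.21 × 0% = €0.00.
Line 2 (9230.68, Karar, 3,736 kg, €795,618.56):
Base rate for 9230.68 is 15.5% + €3.58/kg.
Duty = €795,618.56 × 15.5% + 3,736 × €3.58 = €136,695.76.
Line 3 (4971.09, Karar, 2,891 kg, €263,745.93):
Base rate for 4971.09 is €4.86/kg.
4971.09 has an FTA preferential rate, but origin Karar is not Zorovia; base rate stands.
Additional duty on 4971.09 from Karar: +28.9% ad valorem. Applied ad valorem rate = 28.9%.
Duty = €263,745.93 × 28.9% + 2,891 × €4.86 = €90,272.83.
Total = €0.00 + €136,695.76 + €90,272.83 = €226,968.59.

€226,968.59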